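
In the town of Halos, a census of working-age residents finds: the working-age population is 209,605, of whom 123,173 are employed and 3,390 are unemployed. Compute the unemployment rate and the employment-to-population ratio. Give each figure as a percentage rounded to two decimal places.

Labor force = employed + unemployed = 123,173 + 3,390 = 126,563.
Unemployment rate = 3,390 / 126,563 = 2.68%.
Employment-population ratio = 123,173 / 209,605 = 58.76%.

Unemployment rate ≈ 2.68%; employment-population ratio ≈ 58.76%.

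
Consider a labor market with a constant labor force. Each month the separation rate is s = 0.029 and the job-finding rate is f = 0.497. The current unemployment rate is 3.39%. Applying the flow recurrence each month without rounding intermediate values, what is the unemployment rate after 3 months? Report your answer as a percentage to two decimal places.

Unemployment rate after three months ≈ 5.29%.

With a fixed labor force, u_{t+1} = u_t + s·(1−u_t) − f·u_t = u_t·(1−s−f) + s.
Here 1−s−f = 0.474 and s = 0.029.
u_1 = 0.033900 × 0.474 + 0.029 = 0.045069.
u_2 = 0.045069 × 0.474 + 0.029 = 0.050363.
u_3 = 0.050363 × 0.474 + 0.029 = 0.052872.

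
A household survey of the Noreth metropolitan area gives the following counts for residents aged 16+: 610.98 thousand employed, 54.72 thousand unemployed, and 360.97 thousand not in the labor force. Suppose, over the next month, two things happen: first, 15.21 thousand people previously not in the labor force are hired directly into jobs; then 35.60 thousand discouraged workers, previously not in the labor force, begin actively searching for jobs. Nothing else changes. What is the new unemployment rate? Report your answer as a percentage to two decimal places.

Initially, labor force = 610.98 + 54.72 = 665.70 thousand, so u = 54.72/665.70 = 8.22%.
After the first change, employed and labor force both rise by 15.21; unemployed unchanged → E = 626.19, U = 54.72, labor force = 680.91 thousand.
After the second change, unemployed and labor force both rise by 35.60 → E = 626.19, U = 90.32, labor force = 716.51 thousand.
New unemployment rate = 90.32 / 716.51 = 12.61%.

New unemployment rate ≈ 12.61%.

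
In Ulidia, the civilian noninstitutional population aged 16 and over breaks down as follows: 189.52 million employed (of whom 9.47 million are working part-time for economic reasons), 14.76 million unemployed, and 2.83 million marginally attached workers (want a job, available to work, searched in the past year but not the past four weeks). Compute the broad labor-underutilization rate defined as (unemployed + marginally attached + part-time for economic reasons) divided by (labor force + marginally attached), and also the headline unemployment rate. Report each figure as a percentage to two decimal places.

Broad underutilization rate ≈ 13.07%; headline unemployment rate ≈ 7.23%.

Labor force = 189.52 + 14.76 = 204.28 million.
Numerator = 14.76 + 2.83 + 9.47 = 27.06 million.
Denominator = 204.28 + 2.83 = 207.11 million.
Broad rate = 27.06 / 207.11 = 13.07%.
Headline unemployment rate = 14.76 / 204.28 = 7.23%.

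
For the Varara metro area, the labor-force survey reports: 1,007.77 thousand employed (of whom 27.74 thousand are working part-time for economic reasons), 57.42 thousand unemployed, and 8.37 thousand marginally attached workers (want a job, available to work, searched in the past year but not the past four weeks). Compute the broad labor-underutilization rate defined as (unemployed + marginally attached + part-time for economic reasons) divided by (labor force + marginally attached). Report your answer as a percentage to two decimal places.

Labor force = 1,007.77 + 57.42 = 1,065.19 thousand.
Numerator = 57.42 + 8.37 + 27.74 = 93.53 thousand.
Denominator = 1,065.19 + 8.37 = 1,073.56 thousand.
Broad rate = 93.53 / 1,073.56 = 8.71%.

Broad underutilization rate ≈ 8.71%.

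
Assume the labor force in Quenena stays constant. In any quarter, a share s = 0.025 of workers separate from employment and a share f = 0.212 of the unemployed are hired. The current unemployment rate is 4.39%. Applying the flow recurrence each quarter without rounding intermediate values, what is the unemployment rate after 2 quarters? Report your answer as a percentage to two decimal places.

With a fixed labor force, u_{t+1} = u_t + s·(1−u_t) − f·u_t = u_t·(1−s−f) + s.
Here 1−s−f = 0.763 and s = 0.025.
u_1 = 0.043900 × 0.763 + 0.025 = 0.058496.
u_2 = 0.058496 × 0.763 + 0.025 = 0.069632.

Unemployment rate after two quarters ≈ 6.96%.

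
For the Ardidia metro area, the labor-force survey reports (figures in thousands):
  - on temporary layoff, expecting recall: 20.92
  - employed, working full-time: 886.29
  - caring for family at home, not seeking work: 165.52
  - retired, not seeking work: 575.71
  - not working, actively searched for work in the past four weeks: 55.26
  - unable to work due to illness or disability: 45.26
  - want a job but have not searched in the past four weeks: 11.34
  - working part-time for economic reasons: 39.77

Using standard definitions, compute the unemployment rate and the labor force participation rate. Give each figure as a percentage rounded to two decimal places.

Unemployment rate ≈ 7.60%; labor force participation rate ≈ 55.68%.

Employed = 886.29 + 39.77 = 926.06 thousand (anyone who worked, including part-time for economic reasons, counts as employed).
Unemployed = 20.92 + 55.26 = 76.18 thousand (jobless and actively searching, or on temporary layoff).
Labor force = 926.06 + 76.18 = 1,002.24 thousand.
Not in labor force = 165.52 + 575.71 + 45.26 + 11.34 = 797.83 thousand (those not working and not actively searching are outside the labor force — including those who want a job but have given up searching).
Civilian working-age population = 1,002.24 + 797.83 = 1,800.07 thousand.
Unemployment rate = 76.18 / 1,002.24 = 7.60%.
Labor force participation rate = 1,002.24 / 1,800.07 = 55.68%.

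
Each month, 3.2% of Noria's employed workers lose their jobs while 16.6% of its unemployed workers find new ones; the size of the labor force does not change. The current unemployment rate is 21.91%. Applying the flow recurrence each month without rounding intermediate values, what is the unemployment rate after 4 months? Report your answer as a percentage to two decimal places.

Unemployment rate after four months ≈ 18.54%.

With a fixed labor force, u_{t+1} = u_t + s·(1−u_t) − f·u_t = u_t·(1−s−f) + s.
Here 1−s−f = 0.802 and s = 0.032.
u_1 = 0.219100 × 0.802 + 0.032 = 0.207718.
u_2 = 0.207718 × 0.802 + 0.032 = 0.198590.
u_3 = 0.198590 × 0.802 + 0.032 = 0.191269.
u_4 = 0.191269 × 0.802 + 0.032 = 0.185398.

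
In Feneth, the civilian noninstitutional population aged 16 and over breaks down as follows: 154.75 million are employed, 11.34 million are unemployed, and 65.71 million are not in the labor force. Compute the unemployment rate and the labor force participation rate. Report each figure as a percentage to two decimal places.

Unemployment rate ≈ 6.83%; labor force participation rate ≈ 71.65%.

Labor force = employed + unemployed = 154.75 + 11.34 = 166.09 million.
Working-age population = 166.09 + 65.71 = 231.80 million.
Unemployment rate = 11.34 / 166.09 = 6.83%.
Labor force participation rate = 166.09 / 231.80 = 71.65%.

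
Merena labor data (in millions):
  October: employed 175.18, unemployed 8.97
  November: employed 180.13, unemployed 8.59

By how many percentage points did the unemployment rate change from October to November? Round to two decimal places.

October: labor force = 175.18 + 8.97 = 184.15; u = 8.97/184.15 = 4.87%.
November: labor force = 180.13 + 8.59 = 188.72; u = 8.59/188.72 = 4.55%.
Change = 4.55% − 4.87% = −0.32 pp.

The unemployment rate changed by −0.32 percentage points.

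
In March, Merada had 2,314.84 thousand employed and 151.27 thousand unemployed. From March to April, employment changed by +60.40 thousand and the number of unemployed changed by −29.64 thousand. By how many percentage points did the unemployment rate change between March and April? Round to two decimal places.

The unemployment rate changed by −1.26 percentage points.

March: labor force = 2,314.84 + 151.27 = 2,466.11; u = 151.27/2,466.11 = 6.13%.
April: labor force = 2,375.24 + 121.63 = 2,496.87; u = 121.63/2,496.87 = 4.87%.
Change = 4.87% − 6.13% = −1.26 pp.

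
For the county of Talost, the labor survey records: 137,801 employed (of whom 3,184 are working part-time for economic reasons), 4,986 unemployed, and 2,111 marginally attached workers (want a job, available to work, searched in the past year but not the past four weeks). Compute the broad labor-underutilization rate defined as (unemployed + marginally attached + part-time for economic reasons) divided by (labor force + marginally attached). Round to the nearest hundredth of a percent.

Labor force = 137,801 + 4,986 = 142,787.
Numerator = 4,986 + 2,111 + 3,184 = 10,281.
Denominator = 142,787 + 2,111 = 144,898.
Broad rate = 10,281 / 144,898 = 7.10%.

Broad underutilization rate ≈ 7.10%.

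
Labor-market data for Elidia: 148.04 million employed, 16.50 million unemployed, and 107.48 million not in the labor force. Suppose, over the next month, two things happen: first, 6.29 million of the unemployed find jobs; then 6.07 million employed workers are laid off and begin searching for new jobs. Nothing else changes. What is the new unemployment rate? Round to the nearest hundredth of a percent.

New unemployment rate ≈ 9.89%.

Initially, labor force = 148.04 + 16.50 = 164.54 million, so u = 16.50/164.54 = 10.03%.
After the first change, unemployed falls and employed rises by 6.29; labor force unchanged → E = 154.33, U = 10.21, labor force = 164.54 million.
After the second change, employed falls and unemployed rises by 6.07; labor force unchanged → E = 148.26, U = 16.28, labor force = 164.54 million.
New unemployment rate = 16.28 / 164.54 = 9.89%.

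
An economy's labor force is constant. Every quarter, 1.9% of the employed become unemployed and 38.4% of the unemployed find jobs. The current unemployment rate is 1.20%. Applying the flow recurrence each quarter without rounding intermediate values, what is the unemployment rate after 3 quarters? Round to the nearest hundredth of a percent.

Unemployment rate after three quarters ≈ 3.97%.

With a fixed labor force, u_{t+1} = u_t + s·(1−u_t) − f·u_t = u_t·(1−s−f) + s.
Here 1−s−f = 0.597 and s = 0.019.
u_1 = 0.012000 × 0.597 + 0.019 = 0.026164.
u_2 = 0.026164 × 0.597 + 0.019 = 0.034620.
u_3 = 0.034620 × 0.597 + 0.019 = 0.039668.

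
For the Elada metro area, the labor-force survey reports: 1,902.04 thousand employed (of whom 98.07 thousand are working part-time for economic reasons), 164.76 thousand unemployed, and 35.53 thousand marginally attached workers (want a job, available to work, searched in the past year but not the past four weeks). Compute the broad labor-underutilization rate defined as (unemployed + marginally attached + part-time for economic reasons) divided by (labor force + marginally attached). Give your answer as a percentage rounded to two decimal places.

Broad underutilization rate ≈ 14.19%.

Labor force = 1,902.04 + 164.76 = 2,066.80 thousand.
Numerator = 164.76 + 35.53 + 98.07 = 298.36 thousand.
Denominator = 2,066.80 + 35.53 = 2,102.33 thousand.
Broad rate = 298.36 / 2,102.33 = 14.19%.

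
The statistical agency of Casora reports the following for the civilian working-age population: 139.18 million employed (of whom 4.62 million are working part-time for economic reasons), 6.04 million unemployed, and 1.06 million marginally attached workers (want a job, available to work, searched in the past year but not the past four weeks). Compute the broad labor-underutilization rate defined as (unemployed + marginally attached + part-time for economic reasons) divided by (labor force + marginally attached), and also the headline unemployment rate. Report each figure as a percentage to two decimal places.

Labor force = 139.18 + 6.04 = 145.22 million.
Numerator = 6.04 + 1.06 + 4.62 = 11.72 million.
Denominator = 145.22 + 1.06 = 146.28 million.
Broad rate = 11.72 / 146.28 = 8.01%.
Headline unemployment rate = 6.04 / 145.22 = 4.16%.

Broad underutilization rate ≈ 8.01%; headline unemployment rate ≈ 4.16%.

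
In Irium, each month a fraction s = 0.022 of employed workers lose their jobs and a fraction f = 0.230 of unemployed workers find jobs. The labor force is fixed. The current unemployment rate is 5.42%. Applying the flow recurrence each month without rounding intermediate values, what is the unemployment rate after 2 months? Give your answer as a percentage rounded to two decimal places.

With a fixed labor force, u_{t+1} = u_t + s·(1−u_t) − f·u_t = u_t·(1−s−f) + s.
Here 1−s−f = 0.748 and s = 0.022.
u_1 = 0.054200 × 0.748 + 0.022 = 0.062542.
u_2 = 0.062542 × 0.748 + 0.022 = 0.068781.

Unemployment rate after two months ≈ 6.88%.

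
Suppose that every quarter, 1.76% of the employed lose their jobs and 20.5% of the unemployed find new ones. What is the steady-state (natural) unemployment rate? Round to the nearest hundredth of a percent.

At steady state the flows balance: s·E = f·U, so U/(E+U) = s/(s+f).
u* = 1.76 / (1.76 + 20.5) = 1.76 / 22.26 = 7.91%.

Steady-state unemployment rate ≈ 7.91%.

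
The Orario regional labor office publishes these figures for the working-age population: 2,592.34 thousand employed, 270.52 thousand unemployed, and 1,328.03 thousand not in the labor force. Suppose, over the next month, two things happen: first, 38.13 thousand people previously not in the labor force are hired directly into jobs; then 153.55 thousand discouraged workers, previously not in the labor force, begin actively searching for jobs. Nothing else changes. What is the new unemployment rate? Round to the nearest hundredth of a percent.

Initially, labor force = 2,592.34 + 270.52 = 2,862.86 thousand, so u = 270.52/2,862.86 = 9.45%.
After the first change, employed and labor force both rise by 38.13; unemployed unchanged → E = 2,630.47, U = 270.52, labor force = 2,900.99 thousand.
After the second change, unemployed and labor force both rise by 153.55 → E = 2,630.47, U = 424.07, labor force = 3,054.54 thousand.
New unemployment rate = 424.07 / 3,054.54 = 13.88%.

New unemployment rate ≈ 13.88%.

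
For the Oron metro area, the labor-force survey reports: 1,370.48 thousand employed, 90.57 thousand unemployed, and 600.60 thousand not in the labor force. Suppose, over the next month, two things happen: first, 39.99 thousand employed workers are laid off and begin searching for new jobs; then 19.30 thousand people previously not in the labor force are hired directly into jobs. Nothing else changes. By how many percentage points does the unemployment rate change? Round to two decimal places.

The unemployment rate changes by +2.62 percentage points.

Initially, labor force = 1,370.48 + 90.57 = 1,461.05 thousand, so u = 90.57/1,461.05 = 6.20%.
After the first change, employed falls and unemployed rises by 39.99; labor force unchanged → E = 1,330.49, U = 130.56, labor force = 1,461.05 thousand.
After the second change, employed and labor force both rise by 19.30; unemployed unchanged → E = 1,349.79, U = 130.56, labor force = 1,480.35 thousand.
New unemployment rate = 130.56 / 1,480.35 = 8.82%.
Change = 8.82% − 6.20% = +2.62 percentage points.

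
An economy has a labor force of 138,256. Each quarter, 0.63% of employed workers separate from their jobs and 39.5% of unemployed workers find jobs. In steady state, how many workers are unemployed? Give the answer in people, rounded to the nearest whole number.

About 2,170 are unemployed in steady state.

Steady-state unemployment rate u* = s/(s+f) = 0.63/(0.63+39.5) = 0.015699.
Unemployed = u* × labor force = 0.015699 × 138,256 ≈ 2,170.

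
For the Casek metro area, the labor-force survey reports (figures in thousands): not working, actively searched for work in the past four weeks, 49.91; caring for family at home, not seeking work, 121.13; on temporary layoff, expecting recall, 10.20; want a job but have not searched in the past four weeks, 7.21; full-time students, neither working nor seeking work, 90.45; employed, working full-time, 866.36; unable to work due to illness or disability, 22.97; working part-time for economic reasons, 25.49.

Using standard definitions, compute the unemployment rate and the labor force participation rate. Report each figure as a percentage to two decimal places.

Unemployment rate ≈ 6.31%; labor force participation rate ≈ 79.75%.

Employed = 866.36 + 25.49 = 891.85 thousand (anyone who worked, including part-time for economic reasons, counts as employed).
Unemployed = 49.91 + 10.20 = 60.11 thousand (jobless and actively searching, or on temporary layoff).
Labor force = 891.85 + 60.11 = 951.96 thousand.
Not in labor force = 121.13 + 7.21 + 90.45 + 22.97 = 241.76 thousand (those not working and not actively searching are outside the labor force — including those who want a job but have given up searching).
Civilian working-age population = 951.96 + 241.76 = 1,193.72 thousand.
Unemployment rate = 60.11 / 951.96 = 6.31%.
Labor force participation rate = 951.96 / 1,193.72 = 79.75%.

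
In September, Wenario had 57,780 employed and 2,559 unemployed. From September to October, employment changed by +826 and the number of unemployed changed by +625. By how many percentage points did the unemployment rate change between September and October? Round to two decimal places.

The unemployment rate changed by +0.91 percentage points.

September: labor force = 57,780 + 2,559 = 60,339; u = 2,559/60,339 = 4.24%.
October: labor force = 58,606 + 3,184 = 61,790; u = 3,184/61,790 = 5.15%.
Change = 5.15% − 4.24% = +0.91 pp.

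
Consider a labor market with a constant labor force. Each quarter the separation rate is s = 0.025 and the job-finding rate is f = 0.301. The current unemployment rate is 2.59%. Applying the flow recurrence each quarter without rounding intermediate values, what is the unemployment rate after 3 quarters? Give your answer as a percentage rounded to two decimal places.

With a fixed labor force, u_{t+1} = u_t + s·(1−u_t) − f·u_t = u_t·(1−s−f) + s.
Here 1−s−f = 0.674 and s = 0.025.
u_1 = 0.025900 × 0.674 + 0.025 = 0.042457.
u_2 = 0.042457 × 0.674 + 0.025 = 0.053616.
u_3 = 0.053616 × 0.674 + 0.025 = 0.061137.

Unemployment rate after three quarters ≈ 6.11%.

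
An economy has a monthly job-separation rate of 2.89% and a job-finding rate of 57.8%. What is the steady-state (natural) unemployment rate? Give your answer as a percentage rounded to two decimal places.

At steady state the flows balance: s·E = f·U, so U/(E+U) = s/(s+f).
u* = 2.89 / (2.89 + 57.8) = 2.89 / 60.69 = 4.76%.

Steady-state unemployment rate ≈ 4.76%.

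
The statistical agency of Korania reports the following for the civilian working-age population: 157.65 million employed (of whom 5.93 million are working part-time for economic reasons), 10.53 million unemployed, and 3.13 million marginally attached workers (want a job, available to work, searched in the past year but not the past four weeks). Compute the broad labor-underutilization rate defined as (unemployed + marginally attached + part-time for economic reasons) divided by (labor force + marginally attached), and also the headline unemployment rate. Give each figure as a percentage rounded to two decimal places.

Broad underutilization rate ≈ 11.44%; headline unemployment rate ≈ 6.26%.

Labor force = 157.65 + 10.53 = 168.18 million.
Numerator = 10.53 + 3.13 + 5.93 = 19.59 million.
Denominator = 168.18 + 3.13 = 171.31 million.
Broad rate = 19.59 / 171.31 = 11.44%.
Headline unemployment rate = 10.53 / 168.18 = 6.26%.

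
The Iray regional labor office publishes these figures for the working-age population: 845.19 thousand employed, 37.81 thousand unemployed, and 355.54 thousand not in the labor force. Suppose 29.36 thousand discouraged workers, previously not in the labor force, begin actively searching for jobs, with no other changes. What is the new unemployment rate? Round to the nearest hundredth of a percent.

Initially, labor force = 845.19 + 37.81 = 883.00 thousand, so u = 37.81/883.00 = 4.28%.
After the change, unemployed and labor force both rise by 29.36 → E = 845.19, U = 67.17, labor force = 912.36 thousand.
New unemployment rate = 67.17 / 912.36 = 7.36%.

New unemployment rate ≈ 7.36%.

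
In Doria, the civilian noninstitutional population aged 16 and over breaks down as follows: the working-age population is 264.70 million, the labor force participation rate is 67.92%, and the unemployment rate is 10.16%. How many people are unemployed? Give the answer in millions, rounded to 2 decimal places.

Labor force = 0.6792 × 264.70 = 179.78 million.
Unemployed = 0.1016 × 179.78 ≈ 18.27 million.

About 18.27 million are unemployed.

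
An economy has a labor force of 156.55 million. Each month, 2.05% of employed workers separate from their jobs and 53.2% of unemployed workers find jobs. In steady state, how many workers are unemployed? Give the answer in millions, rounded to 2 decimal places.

About 5.81 million are unemployed in steady state.

Steady-state unemployment rate u* = s/(s+f) = 2.05/(2.05+53.2) = 0.037104.
Unemployed = u* × labor force = 0.037104 × 156.55 ≈ 5.81 million.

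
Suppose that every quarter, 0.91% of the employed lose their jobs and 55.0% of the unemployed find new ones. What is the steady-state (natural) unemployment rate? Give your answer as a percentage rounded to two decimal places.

Steady-state unemployment rate ≈ 1.63%.

At steady state the flows balance: s·E = f·U, so U/(E+U) = s/(s+f).
u* = 0.91 / (0.91 + 55.0) = 0.91 / 55.91 = 1.63%.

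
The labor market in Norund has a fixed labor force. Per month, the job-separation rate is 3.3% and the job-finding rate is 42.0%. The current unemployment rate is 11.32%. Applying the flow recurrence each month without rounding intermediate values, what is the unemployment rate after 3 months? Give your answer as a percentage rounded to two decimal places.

With a fixed labor force, u_{t+1} = u_t + s·(1−u_t) − f·u_t = u_t·(1−s−f) + s.
Here 1−s−f = 0.547 and s = 0.033.
u_1 = 0.113200 × 0.547 + 0.033 = 0.094920.
u_2 = 0.094920 × 0.547 + 0.033 = 0.084921.
u_3 = 0.084921 × 0.547 + 0.033 = 0.079452.

Unemployment rate after three months ≈ 7.95%.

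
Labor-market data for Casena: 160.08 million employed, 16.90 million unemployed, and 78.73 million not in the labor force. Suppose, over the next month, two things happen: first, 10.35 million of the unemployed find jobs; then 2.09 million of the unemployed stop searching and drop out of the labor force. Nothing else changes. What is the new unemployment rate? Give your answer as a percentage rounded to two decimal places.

Initially, labor force = 160.08 + 16.90 = 176.98 million, so u = 16.90/176.98 = 9.55%.
After the first change, unemployed falls and employed rises by 10.35; labor force unchanged → E = 170.43, U = 6.55, labor force = 176.98 million.
After the second change, unemployed and labor force both fall by 2.09 → E = 170.43, U = 4.46, labor force = 174.89 million.
New unemployment rate = 4.46 / 174.89 = 2.55%.

New unemployment rate ≈ 2.55%.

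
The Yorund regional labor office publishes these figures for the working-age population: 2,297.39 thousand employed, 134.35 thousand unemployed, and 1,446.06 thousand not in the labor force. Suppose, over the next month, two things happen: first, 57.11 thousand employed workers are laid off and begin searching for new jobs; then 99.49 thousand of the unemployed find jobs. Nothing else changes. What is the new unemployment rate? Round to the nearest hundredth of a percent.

Initially, labor force = 2,297.39 + 134.35 = 2,431.74 thousand, so u = 134.35/2,431.74 = 5.52%.
After the first change, employed falls and unemployed rises by 57.11; labor force unchanged → E = 2,240.28, U = 191.46, labor force = 2,431.74 thousand.
After the second change, unemployed falls and employed rises by 99.49; labor force unchanged → E = 2,339.77, U = 91.97, labor force = 2,431.74 thousand.
New unemployment rate = 91.97 / 2,431.74 = 3.78%.

New unemployment rate ≈ 3.78%.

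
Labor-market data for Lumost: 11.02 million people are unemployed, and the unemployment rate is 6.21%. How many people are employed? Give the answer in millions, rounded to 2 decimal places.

About 166.44 million are employed.

Labor force = U / u = 11.02 / 0.0621 ≈ 177.46 million.
Employed = labor force − unemployed = 177.46 − 11.02 = 166.44 million.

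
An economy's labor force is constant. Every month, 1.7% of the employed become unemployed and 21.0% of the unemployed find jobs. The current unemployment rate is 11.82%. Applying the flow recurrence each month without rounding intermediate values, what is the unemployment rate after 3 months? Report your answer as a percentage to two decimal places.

With a fixed labor force, u_{t+1} = u_t + s·(1−u_t) − f·u_t = u_t·(1−s−f) + s.
Here 1−s−f = 0.773 and s = 0.017.
u_1 = 0.118200 × 0.773 + 0.017 = 0.108369.
u_2 = 0.108369 × 0.773 + 0.017 = 0.100769.
u_3 = 0.100769 × 0.773 + 0.017 = 0.094894.

Unemployment rate after three months ≈ 9.49%.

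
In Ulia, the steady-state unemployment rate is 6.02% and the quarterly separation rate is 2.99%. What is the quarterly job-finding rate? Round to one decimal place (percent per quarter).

Job-finding rate ≈ 46.7% per quarter.

From u* = s/(s+f): f = s·(1−u)/u.
f = 2.99 × (1 − 0.0602) / 0.0602 = 2.8100 / 0.0602 ≈ 46.7% per quarter.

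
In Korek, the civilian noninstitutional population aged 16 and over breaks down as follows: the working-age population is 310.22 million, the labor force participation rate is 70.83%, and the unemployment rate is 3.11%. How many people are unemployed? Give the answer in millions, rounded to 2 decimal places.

Labor force = 0.7083 × 310.22 = 219.73 million.
Unemployed = 0.0311 × 219.73 ≈ 6.83 million.

About 6.83 million are unemployed.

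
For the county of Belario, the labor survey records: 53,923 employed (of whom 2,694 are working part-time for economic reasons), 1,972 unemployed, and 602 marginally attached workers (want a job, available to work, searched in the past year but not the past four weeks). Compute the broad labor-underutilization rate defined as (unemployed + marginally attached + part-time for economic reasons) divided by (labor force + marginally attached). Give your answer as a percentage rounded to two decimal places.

Labor force = 53,923 + 1,972 = 55,895.
Numerator = 1,972 + 602 + 2,694 = 5,268.
Denominator = 55,895 + 602 = 56,497.
Broad rate = 5,268 / 56,497 = 9.32%.

Broad underutilization rate ≈ 9.32%.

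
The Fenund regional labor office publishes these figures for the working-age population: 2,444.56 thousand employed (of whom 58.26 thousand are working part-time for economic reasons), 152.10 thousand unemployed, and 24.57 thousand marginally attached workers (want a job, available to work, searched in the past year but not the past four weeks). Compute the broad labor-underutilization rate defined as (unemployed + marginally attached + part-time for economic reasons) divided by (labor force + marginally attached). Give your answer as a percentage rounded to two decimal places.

Labor force = 2,444.56 + 152.10 = 2,596.66 thousand.
Numerator = 152.10 + 24.57 + 58.26 = 234.93 thousand.
Denominator = 2,596.66 + 24.57 = 2,621.23 thousand.
Broad rate = 234.93 / 2,621.23 = 8.96%.

Broad underutilization rate ≈ 8.96%.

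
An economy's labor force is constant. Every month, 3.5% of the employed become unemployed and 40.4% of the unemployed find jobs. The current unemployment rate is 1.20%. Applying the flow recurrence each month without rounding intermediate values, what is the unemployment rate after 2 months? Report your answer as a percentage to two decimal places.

Unemployment rate after two months ≈ 5.84%.

With a fixed labor force, u_{t+1} = u_t + s·(1−u_t) − f·u_t = u_t·(1−s−f) + s.
Here 1−s−f = 0.561 and s = 0.035.
u_1 = 0.012000 × 0.561 + 0.035 = 0.041732.
u_2 = 0.041732 × 0.561 + 0.035 = 0.058412.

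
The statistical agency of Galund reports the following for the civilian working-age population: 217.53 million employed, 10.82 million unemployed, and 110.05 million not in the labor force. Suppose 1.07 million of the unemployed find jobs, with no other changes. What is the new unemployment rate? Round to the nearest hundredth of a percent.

New unemployment rate ≈ 4.27%.

Initially, labor force = 217.53 + 10.82 = 228.35 million, so u = 10.82/228.35 = 4.74%.
After the change, unemployed falls and employed rises by 1.07; labor force unchanged → E = 218.60, U = 9.75, labor force = 228.35 million.
New unemployment rate = 9.75 / 228.35 = 4.27%.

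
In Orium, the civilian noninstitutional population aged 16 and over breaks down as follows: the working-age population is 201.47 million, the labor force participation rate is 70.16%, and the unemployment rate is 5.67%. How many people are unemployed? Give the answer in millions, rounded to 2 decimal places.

About 8.01 million are unemployed.

Labor force = 0.7016 × 201.47 = 141.35 million.
Unemployed = 0.0567 × 141.35 ≈ 8.01 million.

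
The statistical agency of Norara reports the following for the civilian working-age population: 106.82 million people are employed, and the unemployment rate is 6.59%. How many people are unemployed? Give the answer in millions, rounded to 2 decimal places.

Let U be the number unemployed. The labor force is E + U, and U/(E+U) = 0.0659.
So U = 0.0659 × 106.82 / (1 − 0.0659) = 7.0394 / 0.9341 ≈ 7.54 million.

About 7.54 million are unemployed.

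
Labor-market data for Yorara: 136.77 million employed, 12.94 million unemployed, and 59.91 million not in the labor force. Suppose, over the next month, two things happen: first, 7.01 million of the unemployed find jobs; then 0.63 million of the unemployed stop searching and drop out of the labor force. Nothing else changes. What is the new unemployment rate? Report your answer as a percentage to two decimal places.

New unemployment rate ≈ 3.56%.

Initially, labor force = 136.77 + 12.94 = 149.71 million, so u = 12.94/149.71 = 8.64%.
After the first change, unemployed falls and employed rises by 7.01; labor force unchanged → E = 143.78, U = 5.93, labor force = 149.71 million.
After the second change, unemployed and labor force both fall by 0.63 → E = 143.78, U = 5.30, labor force = 149.08 million.
New unemployment rate = 5.30 / 149.08 = 3.56%.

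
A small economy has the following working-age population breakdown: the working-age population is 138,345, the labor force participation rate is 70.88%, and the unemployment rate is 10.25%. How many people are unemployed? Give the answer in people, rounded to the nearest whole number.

Labor force = 0.7088 × 138,345 = 98,059.
Unemployed = 0.1025 × 98,059 ≈ 10,051.

About 10,051 are unemployed.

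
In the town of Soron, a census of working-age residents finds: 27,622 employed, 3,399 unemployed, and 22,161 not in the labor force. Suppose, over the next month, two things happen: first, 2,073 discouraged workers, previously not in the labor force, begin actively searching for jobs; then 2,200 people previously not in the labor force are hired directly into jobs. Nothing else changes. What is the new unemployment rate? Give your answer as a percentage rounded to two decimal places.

Initially, labor force = 27,622 + 3,399 = 31,021, so u = 3,399/31,021 = 10.96%.
After the first change, unemployed and labor force both rise by 2,073 → E = 27,622, U = 5,472, labor force = 33,094.
After the second change, employed and labor force both rise by 2,200; unemployed unchanged → E = 29,822, U = 5,472, labor force = 35,294.
New unemployment rate = 5,472 / 35,294 = 15.50%.

New unemployment rate ≈ 15.50%.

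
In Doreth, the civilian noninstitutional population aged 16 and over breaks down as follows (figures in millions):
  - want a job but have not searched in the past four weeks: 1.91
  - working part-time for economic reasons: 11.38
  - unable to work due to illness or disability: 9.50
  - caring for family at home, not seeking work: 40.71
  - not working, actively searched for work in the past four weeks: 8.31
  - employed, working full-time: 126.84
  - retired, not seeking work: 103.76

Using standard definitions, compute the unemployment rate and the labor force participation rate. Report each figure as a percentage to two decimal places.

Employed = 11.38 + 126.84 = 138.22 million (anyone who worked, including part-time for economic reasons, counts as employed).
Unemployed = 8.31 million.
Labor force = 138.22 + 8.31 = 146.53 million.
Not in labor force = 1.91 + 9.50 + 40.71 + 103.76 = 155.88 million (those not working and not actively searching are outside the labor force — including those who want a job but have given up searching).
Civilian working-age population = 146.53 + 155.88 = 302.41 million.
Unemployment rate = 8.31 / 146.53 = 5.67%.
Labor force participation rate = 146.53 / 302.41 = 48.45%.

Unemployment rate ≈ 5.67%; labor force participation rate ≈ 48.45%.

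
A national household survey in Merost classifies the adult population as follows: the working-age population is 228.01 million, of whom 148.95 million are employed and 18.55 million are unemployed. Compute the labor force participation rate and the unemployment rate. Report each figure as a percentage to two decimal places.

Labor force = employed + unemployed = 148.95 + 18.55 = 167.50 million.
Unemployment rate = 18.55 / 167.50 = 11.07%.
Labor force participation rate = 167.50 / 228.01 = 73.46%.

Labor force participation rate ≈ 73.46%; unemployment rate ≈ 11.07%.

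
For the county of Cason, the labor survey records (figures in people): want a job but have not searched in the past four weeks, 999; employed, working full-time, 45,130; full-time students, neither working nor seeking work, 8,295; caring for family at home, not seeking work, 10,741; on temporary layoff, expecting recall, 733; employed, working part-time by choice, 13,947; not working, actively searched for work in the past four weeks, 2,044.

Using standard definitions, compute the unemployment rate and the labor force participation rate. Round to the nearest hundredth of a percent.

Unemployment rate ≈ 4.49%; labor force participation rate ≈ 75.53%.

Employed = 45,130 + 13,947 = 59,077.
Unemployed = 733 + 2,044 = 2,777 (jobless and actively searching, or on temporary layoff).
Labor force = 59,077 + 2,777 = 61,854.
Not in labor force = 999 + 8,295 + 10,741 = 20,035 (those not working and not actively searching are outside the labor force — including those who want a job but have given up searching).
Civilian working-age population = 61,854 + 20,035 = 81,889.
Unemployment rate = 2,777 / 61,854 = 4.49%.
Labor force participation rate = 61,854 / 81,889 = 75.53%.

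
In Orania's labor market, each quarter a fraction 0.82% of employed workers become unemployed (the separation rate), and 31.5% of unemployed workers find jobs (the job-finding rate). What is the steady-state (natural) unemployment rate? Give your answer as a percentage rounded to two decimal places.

At steady state the flows balance: s·E = f·U, so U/(E+U) = s/(s+f).
u* = 0.82 / (0.82 + 31.5) = 0.82 / 32.32 = 2.54%.

Steady-state unemployment rate ≈ 2.54%.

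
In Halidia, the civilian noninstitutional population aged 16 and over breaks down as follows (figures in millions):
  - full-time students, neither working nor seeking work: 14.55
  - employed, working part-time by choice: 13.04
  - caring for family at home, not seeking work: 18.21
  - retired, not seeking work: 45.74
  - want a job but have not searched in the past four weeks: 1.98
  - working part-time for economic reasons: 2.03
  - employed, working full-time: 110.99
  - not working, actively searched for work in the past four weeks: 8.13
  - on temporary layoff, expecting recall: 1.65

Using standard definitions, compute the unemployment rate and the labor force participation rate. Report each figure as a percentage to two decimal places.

Employed = 13.04 + 2.03 + 110.99 = 126.06 million (anyone who worked, including part-time for economic reasons, counts as employed).
Unemployed = 8.13 + 1.65 = 9.78 million (jobless and actively searching, or on temporary layoff).
Labor force = 126.06 + 9.78 = 135.84 million.
Not in labor force = 14.55 + 18.21 + 45.74 + 1.98 = 80.48 million (those not working and not actively searching are outside the labor force — including those who want a job but have given up searching).
Civilian working-age population = 135.84 + 80.48 = 216.32 million.
Unemployment rate = 9.78 / 135.84 = 7.20%.
Labor force participation rate = 135.84 / 216.32 = 62.80%.

Unemployment rate ≈ 7.20%; labor force participation rate ≈ 62.80%.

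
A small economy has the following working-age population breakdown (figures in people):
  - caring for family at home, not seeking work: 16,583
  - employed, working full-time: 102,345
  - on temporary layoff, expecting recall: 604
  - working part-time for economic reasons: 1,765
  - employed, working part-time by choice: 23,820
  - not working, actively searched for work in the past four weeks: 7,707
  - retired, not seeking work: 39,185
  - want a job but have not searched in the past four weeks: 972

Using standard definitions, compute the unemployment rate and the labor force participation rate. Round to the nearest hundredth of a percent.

Unemployment rate ≈ 6.10%; labor force participation rate ≈ 70.60%.

Employed = 102,345 + 1,765 + 23,820 = 127,930 (anyone who worked, including part-time for economic reasons, counts as employed).
Unemployed = 604 + 7,707 = 8,311 (jobless and actively searching, or on temporary layoff).
Labor force = 127,930 + 8,311 = 136,241.
Not in labor force = 16,583 + 39,185 + 972 = 56,740 (those not working and not actively searching are outside the labor force — including those who want a job but have given up searching).
Civilian working-age population = 136,241 + 56,740 = 192,981.
Unemployment rate = 8,311 / 136,241 = 6.10%.
Labor force participation rate = 136,241 / 192,981 = 70.60%.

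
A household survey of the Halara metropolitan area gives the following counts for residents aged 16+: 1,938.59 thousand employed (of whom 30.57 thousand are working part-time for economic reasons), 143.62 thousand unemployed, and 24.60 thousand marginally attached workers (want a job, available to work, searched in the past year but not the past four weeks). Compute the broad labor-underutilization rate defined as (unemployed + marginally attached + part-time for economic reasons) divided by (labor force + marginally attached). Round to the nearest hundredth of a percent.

Labor force = 1,938.59 + 143.62 = 2,082.21 thousand.
Numerator = 143.62 + 24.60 + 30.57 = 198.79 thousand.
Denominator = 2,082.21 + 24.60 = 2,106.81 thousand.
Broad rate = 198.79 / 2,106.81 = 9.44%.

Broad underutilization rate ≈ 9.44%.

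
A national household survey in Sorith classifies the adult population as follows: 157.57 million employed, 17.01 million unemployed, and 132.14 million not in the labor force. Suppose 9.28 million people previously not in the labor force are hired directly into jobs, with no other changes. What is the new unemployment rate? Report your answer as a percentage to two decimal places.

Initially, labor force = 157.57 + 17.01 = 174.58 million, so u = 17.01/174.58 = 9.74%.
After the change, employed and labor force both rise by 9.28; unemployed unchanged → E = 166.85, U = 17.01, labor force = 183.86 million.
New unemployment rate = 17.01 / 183.86 = 9.25%.

New unemployment rate ≈ 9.25%.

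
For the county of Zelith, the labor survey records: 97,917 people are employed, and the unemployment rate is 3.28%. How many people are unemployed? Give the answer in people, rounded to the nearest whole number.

About 3,321 are unemployed.

Let U be the number unemployed. The labor force is E + U, and U/(E+U) = 0.0328.
So U = 0.0328 × 97,917 / (1 − 0.0328) = 3211.68 / 0.9672 ≈ 3,321.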